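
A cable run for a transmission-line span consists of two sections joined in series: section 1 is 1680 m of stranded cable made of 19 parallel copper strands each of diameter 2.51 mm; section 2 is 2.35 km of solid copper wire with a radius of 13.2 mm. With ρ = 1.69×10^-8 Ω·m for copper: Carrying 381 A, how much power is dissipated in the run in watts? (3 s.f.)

Section 1: A_strand = π(1.2550e-03)² = 4.948e-06 m²; R₁ = ρL/(N·A_s) = (1.69×10^-8)(1680)/(19×4.948e-06) = 0.302 Ω
Section 2: A = πr² = π(1.3200e-02 m)² = 5.474e-04 m²
R₂ = (1.69×10^-8)(2350)/(5.474e-04) = 0.07255 Ω
R = R₁ + R₂ = 0.3746 Ω
P = I²R = (381)² × 0.3746 = 54400 W

54400 W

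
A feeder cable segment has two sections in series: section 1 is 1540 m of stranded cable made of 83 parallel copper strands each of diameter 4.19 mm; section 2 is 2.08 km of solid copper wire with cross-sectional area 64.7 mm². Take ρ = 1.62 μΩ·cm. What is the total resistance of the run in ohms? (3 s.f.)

0.543 Ω

ρ = 1.62 μΩ·cm = 1.62×10^-8 Ω·m
Section 1: A_strand = π(2.0950e-03)² = 1.379e-05 m²; R₁ = ρL/(N·A_s) = (1.62×10^-8)(1540)/(83×1.379e-05) = 0.0218 Ω
Section 2: A = 64.7 mm² = 6.470e-05 m²
R₂ = (1.62×10^-8)(2080)/(6.470e-05) = 0.5208 Ω
R = R₁ + R₂ = 0.543 Ω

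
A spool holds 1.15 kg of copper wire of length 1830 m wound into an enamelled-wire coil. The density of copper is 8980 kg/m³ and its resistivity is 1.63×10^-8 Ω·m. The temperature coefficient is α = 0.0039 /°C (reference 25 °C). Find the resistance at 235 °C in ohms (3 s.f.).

775 Ω

A = m/(density·L) = 1.15/(8980×1830) = 6.9979e-08 m²
R = ρL/A = (1.63×10^-8)(1830)/(6.9979e-08) = 426.3 Ω
R(235 °C) = 426.3 × (1 + 0.0039×210) = 775 Ω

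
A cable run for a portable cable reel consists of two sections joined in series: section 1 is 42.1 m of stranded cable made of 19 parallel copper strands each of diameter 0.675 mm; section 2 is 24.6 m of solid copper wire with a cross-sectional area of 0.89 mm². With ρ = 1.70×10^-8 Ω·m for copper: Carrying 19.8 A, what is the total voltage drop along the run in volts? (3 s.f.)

Section 1: A_strand = π(3.3750e-04)² = 3.578e-07 m²; R₁ = ρL/(N·A_s) = (1.70×10^-8)(42.1)/(19×3.578e-07) = 0.1053 Ω
Section 2: A = 0.89 mm² = 8.900e-07 m²
R₂ = (1.70×10^-8)(24.6)/(8.900e-07) = 0.4699 Ω
R = R₁ + R₂ = 0.5752 Ω
V = IR = 19.8 × 0.5752 = 11.4 V

11.4 V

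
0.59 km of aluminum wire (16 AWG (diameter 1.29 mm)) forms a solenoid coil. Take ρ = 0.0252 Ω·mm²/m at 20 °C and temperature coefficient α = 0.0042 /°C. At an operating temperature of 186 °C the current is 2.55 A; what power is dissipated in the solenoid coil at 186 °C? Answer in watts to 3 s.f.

126 W

ρ = 0.0252 Ω·mm²/m = 2.52×10^-8 Ω·m
A = π(1.29/2 mm)² = π(6.4500e-04 m)² = 1.307e-06 m²
R₍20₎ = ρL/A = (2.52×10^-8)(590)/(1.307e-06) = 11.38 Ω
R₍186₎ = R₍20₎(1 + αΔT) = 11.38 × (1 + 0.0042×166) = 19.31 Ω
P = I²R = (2.55)² × 19.31 = 126 W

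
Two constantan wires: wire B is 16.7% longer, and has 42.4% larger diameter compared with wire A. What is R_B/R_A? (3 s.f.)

R ∝ L/d², so R_B/R_A = (1 + 16.7/100) × (1 + 42.4/100)⁻²
= 1.167 × 0.4931 = 0.576

0.576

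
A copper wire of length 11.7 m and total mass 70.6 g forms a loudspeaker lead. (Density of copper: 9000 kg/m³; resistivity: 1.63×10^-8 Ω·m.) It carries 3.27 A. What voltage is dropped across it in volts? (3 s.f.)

A = m/(density·L) = 0.0706/(9000×11.7) = 6.7047e-07 m²
R = ρL/A = (1.63×10^-8)(11.7)/(6.7047e-07) = 0.2844 Ω
V = IR = 3.27 × 0.2844 = 0.930 V

0.930 V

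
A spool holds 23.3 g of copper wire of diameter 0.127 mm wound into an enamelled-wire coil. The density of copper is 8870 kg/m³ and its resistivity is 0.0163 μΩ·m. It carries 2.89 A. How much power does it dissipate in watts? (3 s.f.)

ρ = 0.0163 μΩ·m = 1.63×10^-8 Ω·m
A = π(d/2)² = π(6.3500e-05 m)² = 1.2668e-08 m²
L = m/(density·A) = 0.0233/(8870×1.2668e-08) = 207.4 m
R = ρL/A = (1.63×10^-8)(207.4)/(1.2668e-08) = 266.8 Ω
P = I²R = (2.89)² × 266.8 = 2230 W

2230 W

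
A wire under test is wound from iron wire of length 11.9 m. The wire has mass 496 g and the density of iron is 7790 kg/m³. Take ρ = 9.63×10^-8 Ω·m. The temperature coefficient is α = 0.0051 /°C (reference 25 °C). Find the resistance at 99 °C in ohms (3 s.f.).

A = m/(density·L) = 0.496/(7790×11.9) = 5.3505e-06 m²
R = ρL/A = (9.63×10^-8)(11.9)/(5.3505e-06) = 0.2142 Ω
R(99 °C) = 0.2142 × (1 + 0.0051×74) = 0.295 Ω

0.295 Ω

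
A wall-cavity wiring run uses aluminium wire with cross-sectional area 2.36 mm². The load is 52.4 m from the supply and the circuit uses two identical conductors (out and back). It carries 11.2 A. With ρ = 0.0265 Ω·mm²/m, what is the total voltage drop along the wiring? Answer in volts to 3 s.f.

13.2 V

ρ = 0.0265 Ω·mm²/m = 2.65×10^-8 Ω·m
A = 2.36 mm² = 2.360e-06 m²
Total conductor length (both ways) L = 2 × 52.4 = 104.8 m
R = ρL/A = (2.65×10^-8)(104.8)/(2.360e-06) = 1.177 Ω
V = IR = 11.2 × 1.177 = 13.2 V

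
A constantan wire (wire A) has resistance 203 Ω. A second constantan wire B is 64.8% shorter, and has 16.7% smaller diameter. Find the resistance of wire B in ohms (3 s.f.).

103 Ω

R ∝ L/d², so R_B/R_A = (1 − 64.8/100) × (1 − 16.7/100)⁻²
= 0.352 × 1.441 = 0.5073
R_B = 0.5073 × 203 = 103 Ω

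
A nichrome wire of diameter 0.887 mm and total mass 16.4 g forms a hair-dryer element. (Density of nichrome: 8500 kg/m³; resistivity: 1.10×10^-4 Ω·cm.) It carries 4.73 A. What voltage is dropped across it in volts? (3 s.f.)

26.3 V

ρ = 1.10×10^-4 Ω·cm = 1.10×10^-6 Ω·m
A = π(d/2)² = π(4.4350e-04 m)² = 6.1793e-07 m²
L = m/(density·A) = 0.0164/(8500×6.1793e-07) = 3.122 m
R = ρL/A = (1.10×10^-6)(3.122)/(6.1793e-07) = 5.558 Ω
V = IR = 4.73 × 5.558 = 26.3 V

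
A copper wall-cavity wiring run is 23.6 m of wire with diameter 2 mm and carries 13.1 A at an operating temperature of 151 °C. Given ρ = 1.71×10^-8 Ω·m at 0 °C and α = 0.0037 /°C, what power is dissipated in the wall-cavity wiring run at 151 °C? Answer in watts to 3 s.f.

A = π(d/2)² = π(1.0000e-03 m)² = 3.142e-06 m²
R₍0₎ = ρL/A = (1.71×10^-8)(23.6)/(3.142e-06) = 0.1285 Ω
R₍151₎ = R₍0₎(1 + αΔT) = 0.1285 × (1 + 0.0037×151) = 0.2002 Ω
P = I²R = (13.1)² × 0.2002 = 34.4 W

34.4 W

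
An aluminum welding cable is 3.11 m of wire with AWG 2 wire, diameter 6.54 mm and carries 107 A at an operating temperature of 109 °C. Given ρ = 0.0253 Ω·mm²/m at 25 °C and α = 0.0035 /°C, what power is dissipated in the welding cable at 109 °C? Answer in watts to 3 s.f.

ρ = 0.0253 Ω·mm²/m = 2.53×10^-8 Ω·m
A = π(6.54/2 mm)² = π(3.2700e-03 m)² = 3.359e-05 m²
R₍25₎ = ρL/A = (2.53×10^-8)(3.11)/(3.359e-05) = 0.002342 Ω
R₍109₎ = R₍25₎(1 + αΔT) = 0.002342 × (1 + 0.0035×84) = 0.003031 Ω
P = I²R = (107)² × 0.003031 = 34.7 W

34.7 W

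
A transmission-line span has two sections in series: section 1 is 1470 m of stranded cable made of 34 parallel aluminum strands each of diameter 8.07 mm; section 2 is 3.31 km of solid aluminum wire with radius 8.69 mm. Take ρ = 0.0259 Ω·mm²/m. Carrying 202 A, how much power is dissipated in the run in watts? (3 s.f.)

15600 W

ρ = 0.0259 Ω·mm²/m = 2.59×10^-8 Ω·m
Section 1: A_strand = π(4.0350e-03)² = 5.115e-05 m²; R₁ = ρL/(N·A_s) = (2.59×10^-8)(1470)/(34×5.115e-05) = 0.02189 Ω
Section 2: A = πr² = π(8.6900e-03 m)² = 2.372e-04 m²
R₂ = (2.59×10^-8)(3310)/(2.372e-04) = 0.3614 Ω
R = R₁ + R₂ = 0.3833 Ω
P = I²R = (202)² × 0.3833 = 15600 W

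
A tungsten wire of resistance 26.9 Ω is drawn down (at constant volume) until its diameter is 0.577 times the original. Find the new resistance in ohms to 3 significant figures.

Volume constant ⇒ L' = L/r² with r = 0.577. R' = ρL'/A' = ρ(L/r²)/(πr²d₀²/4) = R/r⁴.
R' = 9.022 × 26.9 = 243 Ω

243 Ω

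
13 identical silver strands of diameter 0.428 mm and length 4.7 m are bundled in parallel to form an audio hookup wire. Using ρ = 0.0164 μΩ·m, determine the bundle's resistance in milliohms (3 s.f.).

41.2 mΩ

ρ = 0.0164 μΩ·m = 1.64×10^-8 Ω·m
A_strand = π(2.1400e-04 m)² = 1.439e-07 m²
R_strand = ρL/A = (1.64×10^-8)(4.7)/(1.439e-07) = 0.5358 Ω
R_total = R_strand/N = 0.5358/13 = 41.2 mΩ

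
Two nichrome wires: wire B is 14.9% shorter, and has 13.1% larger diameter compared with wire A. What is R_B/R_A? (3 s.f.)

R ∝ L/d², so R_B/R_A = (1 − 14.9/100) × (1 + 13.1/100)⁻²
= 0.851 × 0.7818 = 0.665

0.665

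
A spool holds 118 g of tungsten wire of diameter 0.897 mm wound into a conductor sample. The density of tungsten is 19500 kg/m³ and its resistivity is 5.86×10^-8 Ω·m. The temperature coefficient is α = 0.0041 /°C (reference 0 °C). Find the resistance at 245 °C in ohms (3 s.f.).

1.78 Ω

A = π(d/2)² = π(4.4850e-04 m)² = 6.3194e-07 m²
L = m/(density·A) = 0.118/(19500×6.3194e-07) = 9.576 m
R = ρL/A = (5.86×10^-8)(9.576)/(6.3194e-07) = 0.888 Ω
R(245 °C) = 0.888 × (1 + 0.0041×245) = 1.78 Ω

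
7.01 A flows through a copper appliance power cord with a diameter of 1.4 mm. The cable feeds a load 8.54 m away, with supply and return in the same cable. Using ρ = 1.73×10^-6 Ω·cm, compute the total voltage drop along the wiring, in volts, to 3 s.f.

ρ = 1.73×10^-6 Ω·cm = 1.73×10^-8 Ω·m
A = π(d/2)² = π(7.0000e-04 m)² = 1.539e-06 m²
Total conductor length (both ways) L = 2 × 8.54 = 17.08 m
R = ρL/A = (1.73×10^-8)(17.08)/(1.539e-06) = 0.1919 Ω
V = IR = 7.01 × 0.1919 = 1.35 V

1.35 V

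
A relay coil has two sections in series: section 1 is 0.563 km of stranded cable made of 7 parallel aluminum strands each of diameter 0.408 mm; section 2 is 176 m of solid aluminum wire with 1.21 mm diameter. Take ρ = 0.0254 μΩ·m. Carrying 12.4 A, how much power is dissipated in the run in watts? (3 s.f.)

ρ = 0.0254 μΩ·m = 2.54×10^-8 Ω·m
Section 1: A_strand = π(2.0400e-04)² = 1.307e-07 m²; R₁ = ρL/(N·A_s) = (2.54×10^-8)(563)/(7×1.307e-07) = 15.63 Ω
Section 2: A = π(d/2)² = π(6.0500e-04 m)² = 1.150e-06 m²
R₂ = (2.54×10^-8)(176)/(1.150e-06) = 3.888 Ω
R = R₁ + R₂ = 19.51 Ω
P = I²R = (12.4)² × 19.51 = 3000 W

3000 W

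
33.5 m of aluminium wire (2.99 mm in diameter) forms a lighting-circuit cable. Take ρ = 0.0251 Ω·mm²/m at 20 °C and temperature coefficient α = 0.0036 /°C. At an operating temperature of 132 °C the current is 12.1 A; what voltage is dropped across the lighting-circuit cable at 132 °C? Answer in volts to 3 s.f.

2.03 V

ρ = 0.0251 Ω·mm²/m = 2.51×10^-8 Ω·m
A = π(d/2)² = π(1.4950e-03 m)² = 7.022e-06 m²
R₍20₎ = ρL/A = (2.51×10^-8)(33.5)/(7.022e-06) = 0.1198 Ω
R₍132₎ = R₍20₎(1 + αΔT) = 0.1198 × (1 + 0.0036×112) = 0.168 Ω
V = IR = 12.1 × 0.168 = 2.03 V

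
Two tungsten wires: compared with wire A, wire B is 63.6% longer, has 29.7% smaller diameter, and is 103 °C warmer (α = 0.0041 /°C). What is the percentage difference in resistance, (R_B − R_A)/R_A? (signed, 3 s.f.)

R ∝ ρL/d² with ρ ∝ (1+αΔT), so R_B/R_A = (1 + 63.6/100) × (1 − 29.7/100)⁻² × (1 + 0.0041×103)
= 1.636 × 2.023 × 1.422 = 4.708
(R_B − R_A)/R_A = 4.708 − 1 = 371%

371%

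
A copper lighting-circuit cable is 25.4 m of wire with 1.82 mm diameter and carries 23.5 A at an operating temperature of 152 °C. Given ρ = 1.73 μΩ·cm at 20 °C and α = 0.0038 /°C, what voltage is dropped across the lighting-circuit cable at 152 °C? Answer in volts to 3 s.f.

ρ = 1.73 μΩ·cm = 1.73×10^-8 Ω·m
A = π(d/2)² = π(9.1000e-04 m)² = 2.602e-06 m²
R₍20₎ = ρL/A = (1.73×10^-8)(25.4)/(2.602e-06) = 0.1689 Ω
R₍152₎ = R₍20₎(1 + αΔT) = 0.1689 × (1 + 0.0038×132) = 0.2536 Ω
V = IR = 23.5 × 0.2536 = 5.96 V

5.96 V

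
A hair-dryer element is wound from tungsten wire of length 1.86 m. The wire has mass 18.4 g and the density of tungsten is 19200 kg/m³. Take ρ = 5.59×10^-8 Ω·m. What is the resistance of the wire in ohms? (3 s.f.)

0.202 Ω

A = m/(density·L) = 0.0184/(19200×1.86) = 5.1523e-07 m²
R = ρL/A = (5.59×10^-8)(1.86)/(5.1523e-07) = 0.202 Ω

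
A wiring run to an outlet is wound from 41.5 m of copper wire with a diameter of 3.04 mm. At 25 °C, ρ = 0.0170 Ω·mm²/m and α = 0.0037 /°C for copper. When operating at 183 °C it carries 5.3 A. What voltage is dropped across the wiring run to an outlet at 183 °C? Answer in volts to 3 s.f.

ρ = 0.0170 Ω·mm²/m = 1.70×10^-8 Ω·m
A = π(d/2)² = π(1.5200e-03 m)² = 7.258e-06 m²
R₍25₎ = ρL/A = (1.70×10^-8)(41.5)/(7.258e-06) = 0.0972 Ω
R₍183₎ = R₍25₎(1 + αΔT) = 0.0972 × (1 + 0.0037×158) = 0.154 Ω
V = IR = 5.3 × 0.154 = 0.816 V

0.816 V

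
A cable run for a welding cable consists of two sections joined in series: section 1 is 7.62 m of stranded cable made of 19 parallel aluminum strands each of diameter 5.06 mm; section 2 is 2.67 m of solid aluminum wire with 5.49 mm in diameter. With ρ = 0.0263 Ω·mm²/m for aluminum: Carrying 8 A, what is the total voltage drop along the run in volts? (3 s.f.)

ρ = 0.0263 Ω·mm²/m = 2.63×10^-8 Ω·m
Section 1: A_strand = π(2.5300e-03)² = 2.011e-05 m²; R₁ = ρL/(N·A_s) = (2.63×10^-8)(7.62)/(19×2.011e-05) = 5.245×10^-4 Ω
Section 2: A = π(d/2)² = π(2.7450e-03 m)² = 2.367e-05 m²
R₂ = (2.63×10^-8)(2.67)/(2.367e-05) = 0.002966 Ω
R = R₁ + R₂ = 0.003491 Ω
V = IR = 8 × 0.003491 = 0.0279 V

0.0279 V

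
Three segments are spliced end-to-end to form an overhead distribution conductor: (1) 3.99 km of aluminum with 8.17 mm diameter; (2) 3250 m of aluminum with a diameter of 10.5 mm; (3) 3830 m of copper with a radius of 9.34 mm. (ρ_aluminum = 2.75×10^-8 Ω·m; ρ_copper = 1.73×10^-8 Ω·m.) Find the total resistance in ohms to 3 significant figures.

3.37 Ω

Seg 1: A = π(d/2)² = π(4.0850e-03 m)² = 5.242e-05 m²
R_1 = (2.75×10^-8)(3990)/(5.242e-05) = 2.093 Ω
Seg 2: A = π(d/2)² = π(5.2500e-03 m)² = 8.659e-05 m²
R_2 = (2.75×10^-8)(3250)/(8.659e-05) = 1.032 Ω
Seg 3: A = πr² = π(9.3400e-03 m)² = 2.741e-04 m²
R_3 = (1.73×10^-8)(3830)/(2.741e-04) = 0.2418 Ω
R_total = R_1 + R_2 + R_3 = 3.37 Ω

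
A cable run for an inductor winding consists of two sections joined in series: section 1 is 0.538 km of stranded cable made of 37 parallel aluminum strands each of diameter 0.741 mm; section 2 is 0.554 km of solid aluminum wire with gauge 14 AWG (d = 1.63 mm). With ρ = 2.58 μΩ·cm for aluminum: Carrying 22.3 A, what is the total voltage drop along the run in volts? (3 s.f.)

ρ = 2.58 μΩ·cm = 2.58×10^-8 Ω·m
Section 1: A_strand = π(3.7050e-04)² = 4.312e-07 m²; R₁ = ρL/(N·A_s) = (2.58×10^-8)(538)/(37×4.312e-07) = 0.8699 Ω
Section 2: A = π(1.63/2 mm)² = π(8.1500e-04 m)² = 2.087e-06 m²
R₂ = (2.58×10^-8)(554)/(2.087e-06) = 6.85 Ω
R = R₁ + R₂ = 7.719 Ω
V = IR = 22.3 × 7.719 = 172 V

172 V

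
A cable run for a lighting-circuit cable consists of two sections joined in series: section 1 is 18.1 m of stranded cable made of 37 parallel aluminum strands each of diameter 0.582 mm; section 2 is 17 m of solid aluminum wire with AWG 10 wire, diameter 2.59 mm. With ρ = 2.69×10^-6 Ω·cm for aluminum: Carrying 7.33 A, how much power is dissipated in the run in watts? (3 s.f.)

ρ = 2.69×10^-6 Ω·cm = 2.69×10^-8 Ω·m
Section 1: A_strand = π(2.9100e-04)² = 2.660e-07 m²; R₁ = ρL/(N·A_s) = (2.69×10^-8)(18.1)/(37×2.660e-07) = 0.04946 Ω
Section 2: A = π(2.59/2 mm)² = π(1.2950e-03 m)² = 5.269e-06 m²
R₂ = (2.69×10^-8)(17)/(5.269e-06) = 0.0868 Ω
R = R₁ + R₂ = 0.1363 Ω
P = I²R = (7.33)² × 0.1363 = 7.32 W

7.32 W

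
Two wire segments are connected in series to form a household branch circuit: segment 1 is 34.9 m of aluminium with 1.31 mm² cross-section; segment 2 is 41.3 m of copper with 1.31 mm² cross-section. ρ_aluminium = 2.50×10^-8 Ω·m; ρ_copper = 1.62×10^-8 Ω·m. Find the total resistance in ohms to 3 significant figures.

Segment 1: A = 1.31 mm² = 1.310e-06 m²
R₁ = ρL/A = (2.50×10^-8)(34.9)/(1.310e-06) = 0.666 Ω
R₂ = (1.62×10^-8)(41.3)/(1.310e-06) = 0.5107 Ω
R = R₁ + R₂ = 1.18 Ω

1.18 Ω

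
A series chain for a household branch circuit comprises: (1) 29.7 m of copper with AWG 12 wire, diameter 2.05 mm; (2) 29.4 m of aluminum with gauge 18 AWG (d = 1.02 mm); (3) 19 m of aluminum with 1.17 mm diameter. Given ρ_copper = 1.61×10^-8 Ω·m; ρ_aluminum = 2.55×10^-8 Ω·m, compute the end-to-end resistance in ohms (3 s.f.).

Seg 1: A = π(2.05/2 mm)² = π(1.0250e-03 m)² = 3.301e-06 m²
R_1 = (1.61×10^-8)(29.7)/(3.301e-06) = 0.1449 Ω
Seg 2: A = π(1.02/2 mm)² = π(5.1000e-04 m)² = 8.171e-07 m²
R_2 = (2.55×10^-8)(29.4)/(8.171e-07) = 0.9175 Ω
Seg 3: A = π(d/2)² = π(5.8500e-04 m)² = 1.075e-06 m²
R_3 = (2.55×10^-8)(19)/(1.075e-06) = 0.4506 Ω
R_total = R_1 + R_2 + R_3 = 1.51 Ω

1.51 Ω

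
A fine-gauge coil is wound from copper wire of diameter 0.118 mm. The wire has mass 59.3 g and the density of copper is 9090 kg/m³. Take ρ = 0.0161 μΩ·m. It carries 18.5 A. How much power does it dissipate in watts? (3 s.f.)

3.01×10^5 W

ρ = 0.0161 μΩ·m = 1.61×10^-8 Ω·m
A = π(d/2)² = π(5.9000e-05 m)² = 1.0936e-08 m²
L = m/(density·A) = 0.0593/(9090×1.0936e-08) = 596.5 m
R = ρL/A = (1.61×10^-8)(596.5)/(1.0936e-08) = 878.2 Ω
P = I²R = (18.5)² × 878.2 = 3.01×10^5 W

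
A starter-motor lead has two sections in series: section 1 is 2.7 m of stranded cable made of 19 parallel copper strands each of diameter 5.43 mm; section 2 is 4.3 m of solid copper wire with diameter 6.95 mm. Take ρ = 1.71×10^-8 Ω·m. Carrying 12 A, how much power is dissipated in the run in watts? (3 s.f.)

0.294 W

Section 1: A_strand = π(2.7150e-03)² = 2.316e-05 m²; R₁ = ρL/(N·A_s) = (1.71×10^-8)(2.7)/(19×2.316e-05) = 1.049×10^-4 Ω
Section 2: A = π(d/2)² = π(3.4750e-03 m)² = 3.794e-05 m²
R₂ = (1.71×10^-8)(4.3)/(3.794e-05) = 0.001938 Ω
R = R₁ + R₂ = 0.002043 Ω
P = I²R = (12)² × 0.002043 = 0.294 W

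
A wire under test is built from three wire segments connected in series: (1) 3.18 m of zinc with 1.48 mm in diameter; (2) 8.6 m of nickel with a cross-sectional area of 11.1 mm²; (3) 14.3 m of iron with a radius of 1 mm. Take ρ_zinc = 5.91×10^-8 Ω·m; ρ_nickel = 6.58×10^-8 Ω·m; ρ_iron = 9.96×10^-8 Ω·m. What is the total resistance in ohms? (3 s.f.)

0.614 Ω

Seg 1: A = π(d/2)² = π(7.4000e-04 m)² = 1.720e-06 m²
R_1 = (5.91×10^-8)(3.18)/(1.720e-06) = 0.1092 Ω
Seg 2: A = 11.1 mm² = 1.110e-05 m²
R_2 = (6.58×10^-8)(8.6)/(1.110e-05) = 0.05098 Ω
Seg 3: A = πr² = π(1.0000e-03 m)² = 3.142e-06 m²
R_3 = (9.96×10^-8)(14.3)/(3.142e-06) = 0.4534 Ω
R_total = R_1 + R_2 + R_3 = 0.614 Ω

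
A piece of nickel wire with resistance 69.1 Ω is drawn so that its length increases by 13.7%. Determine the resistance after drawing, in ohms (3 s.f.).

k = 1 + 13.7/100 = 1.137; volume constant ⇒ A' = A/k, so R' = k²R.
R' = 1.293 × 69.1 = 89.3 Ω

89.3 Ω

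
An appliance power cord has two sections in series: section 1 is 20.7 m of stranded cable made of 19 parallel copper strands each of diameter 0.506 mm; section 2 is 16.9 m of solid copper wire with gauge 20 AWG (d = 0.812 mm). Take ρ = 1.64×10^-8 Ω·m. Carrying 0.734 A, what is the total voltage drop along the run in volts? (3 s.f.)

Section 1: A_strand = π(2.5300e-04)² = 2.011e-07 m²; R₁ = ρL/(N·A_s) = (1.64×10^-8)(20.7)/(19×2.011e-07) = 0.08885 Ω
Section 2: A = π(0.812/2 mm)² = π(4.0600e-04 m)² = 5.178e-07 m²
R₂ = (1.64×10^-8)(16.9)/(5.178e-07) = 0.5352 Ω
R = R₁ + R₂ = 0.6241 Ω
V = IR = 0.734 × 0.6241 = 0.458 V

0.458 V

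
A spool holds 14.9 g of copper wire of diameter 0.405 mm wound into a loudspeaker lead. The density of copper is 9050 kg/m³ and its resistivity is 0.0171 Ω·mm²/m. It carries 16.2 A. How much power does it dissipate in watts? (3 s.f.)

ρ = 0.0171 Ω·mm²/m = 1.71×10^-8 Ω·m
A = π(d/2)² = π(2.0250e-04 m)² = 1.2882e-07 m²
L = m/(density·A) = 0.0149/(9050×1.2882e-07) = 12.78 m
R = ρL/A = (1.71×10^-8)(12.78)/(1.2882e-07) = 1.696 Ω
P = I²R = (16.2)² × 1.696 = 445 W

445 W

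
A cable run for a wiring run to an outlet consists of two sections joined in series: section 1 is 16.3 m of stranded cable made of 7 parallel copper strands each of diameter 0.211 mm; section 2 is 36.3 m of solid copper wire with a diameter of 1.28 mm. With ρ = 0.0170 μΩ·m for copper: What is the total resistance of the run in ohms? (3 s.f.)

1.61 Ω

ρ = 0.0170 μΩ·m = 1.70×10^-8 Ω·m
Section 1: A_strand = π(1.0550e-04)² = 3.497e-08 m²; R₁ = ρL/(N·A_s) = (1.70×10^-8)(16.3)/(7×3.497e-08) = 1.132 Ω
Section 2: A = π(d/2)² = π(6.4000e-04 m)² = 1.287e-06 m²
R₂ = (1.70×10^-8)(36.3)/(1.287e-06) = 0.4796 Ω
R = R₁ + R₂ = 1.61 Ω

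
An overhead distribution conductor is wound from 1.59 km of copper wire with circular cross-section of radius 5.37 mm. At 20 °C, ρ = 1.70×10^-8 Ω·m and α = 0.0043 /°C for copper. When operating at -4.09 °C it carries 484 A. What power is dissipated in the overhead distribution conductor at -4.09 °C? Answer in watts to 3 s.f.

62700 W

A = πr² = π(5.3700e-03 m)² = 9.059e-05 m²
R₍20₎ = ρL/A = (1.70×10^-8)(1590)/(9.059e-05) = 0.2984 Ω
R₍-4.09₎ = R₍20₎(1 + αΔT) = 0.2984 × (1 + 0.0043×-24.1) = 0.2675 Ω
P = I²R = (484)² × 0.2675 = 62700 W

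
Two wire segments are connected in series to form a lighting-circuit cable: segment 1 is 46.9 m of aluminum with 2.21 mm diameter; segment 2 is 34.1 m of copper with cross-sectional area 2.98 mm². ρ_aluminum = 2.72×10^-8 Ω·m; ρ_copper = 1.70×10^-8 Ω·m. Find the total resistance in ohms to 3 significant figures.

0.527 Ω

Segment 1: A = π(d/2)² = π(1.1050e-03 m)² = 3.836e-06 m²
R₁ = ρL/A = (2.72×10^-8)(46.9)/(3.836e-06) = 0.3326 Ω
Segment 2: A = 2.98 mm² = 2.980e-06 m²
R₂ = (1.70×10^-8)(34.1)/(2.980e-06) = 0.1945 Ω
R = R₁ + R₂ = 0.527 Ω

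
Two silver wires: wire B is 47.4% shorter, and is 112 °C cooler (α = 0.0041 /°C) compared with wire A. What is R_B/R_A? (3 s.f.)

0.284

R ∝ ρL/d² with ρ ∝ (1+αΔT), so R_B/R_A = (1 − 47.4/100) × (1 − 0.0041×112)
= 0.526 × 0.5408 = 0.284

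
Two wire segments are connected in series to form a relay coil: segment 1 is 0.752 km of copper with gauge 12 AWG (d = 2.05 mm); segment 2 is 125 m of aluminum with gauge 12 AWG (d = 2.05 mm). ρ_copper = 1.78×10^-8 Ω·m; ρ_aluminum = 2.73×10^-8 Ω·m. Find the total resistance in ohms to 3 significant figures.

5.09 Ω

Segment 1: A = π(2.05/2 mm)² = π(1.0250e-03 m)² = 3.301e-06 m²
R₁ = ρL/A = (1.78×10^-8)(752)/(3.301e-06) = 4.055 Ω
R₂ = (2.73×10^-8)(125)/(3.301e-06) = 1.034 Ω
R = R₁ + R₂ = 5.09 Ω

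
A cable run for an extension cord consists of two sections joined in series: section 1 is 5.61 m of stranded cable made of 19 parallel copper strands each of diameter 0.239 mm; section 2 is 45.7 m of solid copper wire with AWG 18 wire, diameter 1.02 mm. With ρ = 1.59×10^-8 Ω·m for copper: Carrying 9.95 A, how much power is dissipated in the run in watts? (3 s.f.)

98.4 W

Section 1: A_strand = π(1.1950e-04)² = 4.486e-08 m²; R₁ = ρL/(N·A_s) = (1.59×10^-8)(5.61)/(19×4.486e-08) = 0.1046 Ω
Section 2: A = π(1.02/2 mm)² = π(5.1000e-04 m)² = 8.171e-07 m²
R₂ = (1.59×10^-8)(45.7)/(8.171e-07) = 0.8892 Ω
R = R₁ + R₂ = 0.9939 Ω
P = I²R = (9.95)² × 0.9939 = 98.4 W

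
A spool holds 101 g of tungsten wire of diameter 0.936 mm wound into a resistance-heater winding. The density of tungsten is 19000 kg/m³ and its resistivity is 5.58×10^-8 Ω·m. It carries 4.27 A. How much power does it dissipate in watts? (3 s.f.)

A = π(d/2)² = π(4.6800e-04 m)² = 6.8808e-07 m²
L = m/(density·A) = 0.101/(19000×6.8808e-07) = 7.725 m
R = ρL/A = (5.58×10^-8)(7.725)/(6.8808e-07) = 0.6265 Ω
P = I²R = (4.27)² × 0.6265 = 11.4 W

11.4 W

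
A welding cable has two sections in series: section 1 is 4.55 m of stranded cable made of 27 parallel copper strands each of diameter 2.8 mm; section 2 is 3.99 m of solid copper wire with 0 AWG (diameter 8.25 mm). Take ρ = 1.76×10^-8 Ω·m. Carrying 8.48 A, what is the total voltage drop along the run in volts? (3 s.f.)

0.0152 V

Section 1: A_strand = π(1.4000e-03)² = 6.158e-06 m²; R₁ = ρL/(N·A_s) = (1.76×10^-8)(4.55)/(27×6.158e-06) = 4.817×10^-4 Ω
Section 2: A = π(8.25/2 mm)² = π(4.1250e-03 m)² = 5.346e-05 m²
R₂ = (1.76×10^-8)(3.99)/(5.346e-05) = 0.001314 Ω
R = R₁ + R₂ = 0.001795 Ω
V = IR = 8.48 × 0.001795 = 0.0152 V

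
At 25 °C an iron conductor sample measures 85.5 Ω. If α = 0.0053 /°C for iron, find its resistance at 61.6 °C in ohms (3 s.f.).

102 Ω

ΔT = 61.6 − 25 = 36.6 °C
R = R₀(1 + αΔT) = 85.5 × (1 + 0.0053×36.6) = 85.5 × 1.194 = 102 Ω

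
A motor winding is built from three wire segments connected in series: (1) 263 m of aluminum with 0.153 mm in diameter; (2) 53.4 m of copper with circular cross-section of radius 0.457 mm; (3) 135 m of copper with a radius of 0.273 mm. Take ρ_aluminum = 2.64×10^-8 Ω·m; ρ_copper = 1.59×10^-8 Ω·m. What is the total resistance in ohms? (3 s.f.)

Seg 1: A = π(d/2)² = π(7.6500e-05 m)² = 1.839e-08 m²
R_1 = (2.64×10^-8)(263)/(1.839e-08) = 377.6 Ω
Seg 2: A = πr² = π(4.5700e-04 m)² = 6.561e-07 m²
R_2 = (1.59×10^-8)(53.4)/(6.561e-07) = 1.294 Ω
Seg 3: A = πr² = π(2.7300e-04 m)² = 2.341e-07 m²
R_3 = (1.59×10^-8)(135)/(2.341e-07) = 9.168 Ω
R_total = R_1 + R_2 + R_3 = 388 Ω

388 Ω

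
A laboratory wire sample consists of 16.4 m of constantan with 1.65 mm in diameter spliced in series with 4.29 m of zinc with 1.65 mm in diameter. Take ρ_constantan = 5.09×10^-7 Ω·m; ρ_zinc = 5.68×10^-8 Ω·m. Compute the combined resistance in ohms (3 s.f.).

4.02 Ω

Segment 1: A = π(d/2)² = π(8.2500e-04 m)² = 2.138e-06 m²
R₁ = ρL/A = (5.09×10^-7)(16.4)/(2.138e-06) = 3.904 Ω
R₂ = (5.68×10^-8)(4.29)/(2.138e-06) = 0.114 Ω
R = R₁ + R₂ = 4.02 Ω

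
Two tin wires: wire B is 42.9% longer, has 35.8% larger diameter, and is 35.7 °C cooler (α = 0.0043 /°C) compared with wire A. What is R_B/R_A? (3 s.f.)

R ∝ ρL/d² with ρ ∝ (1+αΔT), so R_B/R_A = (1 + 42.9/100) × (1 + 35.8/100)⁻² × (1 − 0.0043×35.7)
= 1.429 × 0.5423 × 0.8465 = 0.656

0.656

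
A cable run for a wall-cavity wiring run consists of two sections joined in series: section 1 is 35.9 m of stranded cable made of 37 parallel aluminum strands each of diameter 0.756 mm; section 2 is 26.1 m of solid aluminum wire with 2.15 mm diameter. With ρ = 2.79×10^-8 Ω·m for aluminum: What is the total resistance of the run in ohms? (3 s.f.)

Section 1: A_strand = π(3.7800e-04)² = 4.489e-07 m²; R₁ = ρL/(N·A_s) = (2.79×10^-8)(35.9)/(37×4.489e-07) = 0.06031 Ω
Section 2: A = π(d/2)² = π(1.0750e-03 m)² = 3.631e-06 m²
R₂ = (2.79×10^-8)(26.1)/(3.631e-06) = 0.2006 Ω
R = R₁ + R₂ = 0.261 Ω

0.261 Ω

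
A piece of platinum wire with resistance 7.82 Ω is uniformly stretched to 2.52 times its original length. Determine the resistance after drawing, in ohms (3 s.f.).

49.7 Ω

Volume constant ⇒ A' = A/k with k = 2.52. R' = ρ(kL)/(A/k) = k²R.
R' = 6.35 × 7.82 = 49.7 Ω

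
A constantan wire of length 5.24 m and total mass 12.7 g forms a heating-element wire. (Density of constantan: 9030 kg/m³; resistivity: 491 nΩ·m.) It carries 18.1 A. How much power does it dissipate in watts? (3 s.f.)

3140 W

ρ = 491 nΩ·m = 4.91×10^-7 Ω·m
A = m/(density·L) = 0.0127/(9030×5.24) = 2.6840e-07 m²
R = ρL/A = (4.91×10^-7)(5.24)/(2.6840e-07) = 9.586 Ω
P = I²R = (18.1)² × 9.586 = 3140 W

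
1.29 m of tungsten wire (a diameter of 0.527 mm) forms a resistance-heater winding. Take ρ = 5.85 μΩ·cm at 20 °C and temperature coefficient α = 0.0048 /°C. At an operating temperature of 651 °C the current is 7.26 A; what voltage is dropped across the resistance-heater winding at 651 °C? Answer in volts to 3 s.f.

10.1 V

ρ = 5.85 μΩ·cm = 5.85×10^-8 Ω·m
A = π(d/2)² = π(2.6350e-04 m)² = 2.181e-07 m²
R₍20₎ = ρL/A = (5.85×10^-8)(1.29)/(2.181e-07) = 0.346 Ω
R₍651₎ = R₍20₎(1 + αΔT) = 0.346 × (1 + 0.0048×631) = 1.394 Ω
V = IR = 7.26 × 1.394 = 10.1 V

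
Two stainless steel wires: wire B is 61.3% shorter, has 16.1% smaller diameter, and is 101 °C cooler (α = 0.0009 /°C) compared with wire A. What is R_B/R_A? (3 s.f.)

0.500

R ∝ ρL/d² with ρ ∝ (1+αΔT), so R_B/R_A = (1 − 61.3/100) × (1 − 16.1/100)⁻² × (1 − 0.0009×101)
= 0.387 × 1.421 × 0.9091 = 0.500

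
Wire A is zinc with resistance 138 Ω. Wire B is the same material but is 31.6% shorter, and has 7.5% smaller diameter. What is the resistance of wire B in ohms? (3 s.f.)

110 Ω

R ∝ L/d², so R_B/R_A = (1 − 31.6/100) × (1 − 7.5/100)⁻²
= 0.684 × 1.169 = 0.7994
R_B = 0.7994 × 138 = 110 Ω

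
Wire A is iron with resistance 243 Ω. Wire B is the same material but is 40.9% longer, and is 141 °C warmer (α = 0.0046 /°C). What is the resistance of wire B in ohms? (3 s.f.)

R ∝ ρL/d² with ρ ∝ (1+αΔT), so R_B/R_A = (1 + 40.9/100) × (1 + 0.0046×141)
= 1.409 × 1.649 = 2.323
R_B = 2.323 × 243 = 564 Ω

564 Ω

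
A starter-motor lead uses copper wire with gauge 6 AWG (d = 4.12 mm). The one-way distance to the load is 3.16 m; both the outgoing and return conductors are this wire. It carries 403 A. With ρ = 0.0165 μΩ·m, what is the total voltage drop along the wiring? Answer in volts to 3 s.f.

ρ = 0.0165 μΩ·m = 1.65×10^-8 Ω·m
A = π(4.12/2 mm)² = π(2.0600e-03 m)² = 1.333e-05 m²
Total conductor length (both ways) L = 2 × 3.16 = 6.32 m
R = ρL/A = (1.65×10^-8)(6.32)/(1.333e-05) = 0.007822 Ω
V = IR = 403 × 0.007822 = 3.15 V

3.15 V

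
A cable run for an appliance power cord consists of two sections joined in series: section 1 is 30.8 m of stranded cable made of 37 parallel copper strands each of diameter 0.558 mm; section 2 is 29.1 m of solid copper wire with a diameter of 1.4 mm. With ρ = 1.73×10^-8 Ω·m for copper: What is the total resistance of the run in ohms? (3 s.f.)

0.386 Ω

Section 1: A_strand = π(2.7900e-04)² = 2.445e-07 m²; R₁ = ρL/(N·A_s) = (1.73×10^-8)(30.8)/(37×2.445e-07) = 0.05889 Ω
Section 2: A = π(d/2)² = π(7.0000e-04 m)² = 1.539e-06 m²
R₂ = (1.73×10^-8)(29.1)/(1.539e-06) = 0.327 Ω
R = R₁ + R₂ = 0.386 Ω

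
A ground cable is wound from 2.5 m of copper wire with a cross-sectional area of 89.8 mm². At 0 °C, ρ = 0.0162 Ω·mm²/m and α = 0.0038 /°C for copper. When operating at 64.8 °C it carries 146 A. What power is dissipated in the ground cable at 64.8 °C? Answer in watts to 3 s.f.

ρ = 0.0162 Ω·mm²/m = 1.62×10^-8 Ω·m
A = 89.8 mm² = 8.980e-05 m²
R₍0₎ = ρL/A = (1.62×10^-8)(2.5)/(8.980e-05) = 4.510×10^-4 Ω
R₍64.8₎ = R₍0₎(1 + αΔT) = 4.510×10^-4 × (1 + 0.0038×64.8) = 5.621×10^-4 Ω
P = I²R = (146)² × 5.621×10^-4 = 12.0 W

12.0 W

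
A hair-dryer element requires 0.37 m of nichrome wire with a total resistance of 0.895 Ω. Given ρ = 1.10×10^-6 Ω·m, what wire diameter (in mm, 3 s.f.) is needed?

0.761 mm

A = ρL/R = (1.10×10^-6)(0.37)/(0.895) = 4.547e-07 m²
d = 2√(A/π) = 7.609e-04 m = 0.761 mm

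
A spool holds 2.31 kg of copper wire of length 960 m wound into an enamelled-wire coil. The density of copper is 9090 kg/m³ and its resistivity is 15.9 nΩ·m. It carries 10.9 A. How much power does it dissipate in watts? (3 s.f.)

6850 W

ρ = 15.9 nΩ·m = 1.59×10^-8 Ω·m
A = m/(density·L) = 2.31/(9090×960) = 2.6471e-07 m²
R = ρL/A = (1.59×10^-8)(960)/(2.6471e-07) = 57.66 Ω
P = I²R = (10.9)² × 57.66 = 6850 W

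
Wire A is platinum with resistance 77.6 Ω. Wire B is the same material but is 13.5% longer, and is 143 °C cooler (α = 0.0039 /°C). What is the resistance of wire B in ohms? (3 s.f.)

R ∝ ρL/d² with ρ ∝ (1+αΔT), so R_B/R_A = (1 + 13.5/100) × (1 − 0.0039×143)
= 1.135 × 0.4423 = 0.502
R_B = 0.502 × 77.6 = 39.0 Ω

39.0 Ω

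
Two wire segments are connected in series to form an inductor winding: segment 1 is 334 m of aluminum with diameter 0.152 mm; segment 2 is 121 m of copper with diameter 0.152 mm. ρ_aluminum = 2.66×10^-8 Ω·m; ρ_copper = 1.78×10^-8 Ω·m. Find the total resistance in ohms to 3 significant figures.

Segment 1: A = π(d/2)² = π(7.6000e-05 m)² = 1.815e-08 m²
R₁ = ρL/A = (2.66×10^-8)(334)/(1.815e-08) = 489.6 Ω
R₂ = (1.78×10^-8)(121)/(1.815e-08) = 118.7 Ω
R = R₁ + R₂ = 608 Ω

608 Ω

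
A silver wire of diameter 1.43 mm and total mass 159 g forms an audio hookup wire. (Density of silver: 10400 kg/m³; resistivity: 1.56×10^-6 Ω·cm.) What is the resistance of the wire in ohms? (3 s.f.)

ρ = 1.56×10^-6 Ω·cm = 1.56×10^-8 Ω·m
A = π(d/2)² = π(7.1500e-04 m)² = 1.6061e-06 m²
L = m/(density·A) = 0.159/(10400×1.6061e-06) = 9.519 m
R = ρL/A = (1.56×10^-8)(9.519)/(1.6061e-06) = 0.0925 Ω

0.0925 Ω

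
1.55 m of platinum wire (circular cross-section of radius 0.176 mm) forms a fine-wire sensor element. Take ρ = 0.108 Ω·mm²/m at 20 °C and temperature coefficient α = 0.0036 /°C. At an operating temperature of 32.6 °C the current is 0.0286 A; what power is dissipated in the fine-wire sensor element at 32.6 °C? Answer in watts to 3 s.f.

0.00147 W

ρ = 0.108 Ω·mm²/m = 1.08×10^-7 Ω·m
A = πr² = π(1.7600e-04 m)² = 9.731e-08 m²
R₍20₎ = ρL/A = (1.08×10^-7)(1.55)/(9.731e-08) = 1.72 Ω
R₍32.6₎ = R₍20₎(1 + αΔT) = 1.72 × (1 + 0.0036×12.6) = 1.798 Ω
P = I²R = (0.0286)² × 1.798 = 0.00147 W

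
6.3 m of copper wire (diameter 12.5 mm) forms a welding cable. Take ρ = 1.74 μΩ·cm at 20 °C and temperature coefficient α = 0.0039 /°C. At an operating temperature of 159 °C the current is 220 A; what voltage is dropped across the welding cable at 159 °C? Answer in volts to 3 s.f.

0.303 V

ρ = 1.74 μΩ·cm = 1.74×10^-8 Ω·m
A = π(d/2)² = π(6.2500e-03 m)² = 1.227e-04 m²
R₍20₎ = ρL/A = (1.74×10^-8)(6.3)/(1.227e-04) = 8.933×10^-4 Ω
R₍159₎ = R₍20₎(1 + αΔT) = 8.933×10^-4 × (1 + 0.0039×139) = 0.001378 Ω
V = IR = 220 × 0.001378 = 0.303 V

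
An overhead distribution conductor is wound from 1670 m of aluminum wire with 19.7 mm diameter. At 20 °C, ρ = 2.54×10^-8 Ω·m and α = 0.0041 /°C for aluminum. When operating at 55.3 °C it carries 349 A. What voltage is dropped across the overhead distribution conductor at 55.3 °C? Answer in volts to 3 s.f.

A = π(d/2)² = π(9.8500e-03 m)² = 3.048e-04 m²
R₍20₎ = ρL/A = (2.54×10^-8)(1670)/(3.048e-04) = 0.1392 Ω
R₍55.3₎ = R₍20₎(1 + αΔT) = 0.1392 × (1 + 0.0041×35.3) = 0.1593 Ω
V = IR = 349 × 0.1593 = 55.6 V

55.6 V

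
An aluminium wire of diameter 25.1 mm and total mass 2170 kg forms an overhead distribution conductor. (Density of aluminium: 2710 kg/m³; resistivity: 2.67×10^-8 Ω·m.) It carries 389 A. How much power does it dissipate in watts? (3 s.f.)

13200 W

A = π(d/2)² = π(1.2550e-02 m)² = 4.9481e-04 m²
L = m/(density·A) = 2170/(2710×4.9481e-04) = 1618 m
R = ρL/A = (2.67×10^-8)(1618)/(4.9481e-04) = 0.08732 Ω
P = I²R = (389)² × 0.08732 = 13200 W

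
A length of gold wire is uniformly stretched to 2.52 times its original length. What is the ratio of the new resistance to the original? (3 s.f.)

6.35

Volume constant ⇒ A' = A/k with k = 2.52. R' = ρ(kL)/(A/k) = k²R.
Factor = 6.35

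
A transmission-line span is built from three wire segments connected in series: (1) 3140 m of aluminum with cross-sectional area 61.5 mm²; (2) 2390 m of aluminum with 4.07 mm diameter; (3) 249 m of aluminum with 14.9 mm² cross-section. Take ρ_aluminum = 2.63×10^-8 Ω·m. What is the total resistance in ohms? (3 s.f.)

Seg 1: A = 61.5 mm² = 6.150e-05 m²
R_1 = (2.63×10^-8)(3140)/(6.150e-05) = 1.343 Ω
Seg 2: A = π(d/2)² = π(2.0350e-03 m)² = 1.301e-05 m²
R_2 = (2.63×10^-8)(2390)/(1.301e-05) = 4.831 Ω
Seg 3: A = 14.9 mm² = 1.490e-05 m²
R_3 = (2.63×10^-8)(249)/(1.490e-05) = 0.4395 Ω
R_total = R_1 + R_2 + R_3 = 6.61 Ω

6.61 Ω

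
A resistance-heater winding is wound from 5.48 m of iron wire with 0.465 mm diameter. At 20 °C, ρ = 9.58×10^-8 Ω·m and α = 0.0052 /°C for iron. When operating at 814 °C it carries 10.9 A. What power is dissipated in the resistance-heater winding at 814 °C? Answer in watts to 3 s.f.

A = π(d/2)² = π(2.3250e-04 m)² = 1.698e-07 m²
R₍20₎ = ρL/A = (9.58×10^-8)(5.48)/(1.698e-07) = 3.091 Ω
R₍814₎ = R₍20₎(1 + αΔT) = 3.091 × (1 + 0.0052×794) = 15.85 Ω
P = I²R = (10.9)² × 15.85 = 1880 W

1880 W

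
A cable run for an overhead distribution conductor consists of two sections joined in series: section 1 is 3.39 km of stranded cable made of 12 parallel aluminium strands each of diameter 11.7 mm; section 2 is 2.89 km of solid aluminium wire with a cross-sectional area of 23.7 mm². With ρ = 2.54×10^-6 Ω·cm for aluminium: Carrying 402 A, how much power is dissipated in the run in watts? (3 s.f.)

ρ = 2.54×10^-6 Ω·cm = 2.54×10^-8 Ω·m
Section 1: A_strand = π(5.8500e-03)² = 1.075e-04 m²; R₁ = ρL/(N·A_s) = (2.54×10^-8)(3390)/(12×1.075e-04) = 0.06674 Ω
Section 2: A = 23.7 mm² = 2.370e-05 m²
R₂ = (2.54×10^-8)(2890)/(2.370e-05) = 3.097 Ω
R = R₁ + R₂ = 3.164 Ω
P = I²R = (402)² × 3.164 = 5.11×10^5 W

5.11×10^5 W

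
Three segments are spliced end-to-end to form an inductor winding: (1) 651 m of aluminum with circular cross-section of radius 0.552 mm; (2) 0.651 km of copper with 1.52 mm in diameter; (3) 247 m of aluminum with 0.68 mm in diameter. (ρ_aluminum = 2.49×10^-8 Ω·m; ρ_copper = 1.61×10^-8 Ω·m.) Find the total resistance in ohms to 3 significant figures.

Seg 1: A = πr² = π(5.5200e-04 m)² = 9.573e-07 m²
R_1 = (2.49×10^-8)(651)/(9.573e-07) = 16.93 Ω
Seg 2: A = π(d/2)² = π(7.6000e-04 m)² = 1.815e-06 m²
R_2 = (1.61×10^-8)(651)/(1.815e-06) = 5.776 Ω
Seg 3: A = π(d/2)² = π(3.4000e-04 m)² = 3.632e-07 m²
R_3 = (2.49×10^-8)(247)/(3.632e-07) = 16.94 Ω
R_total = R_1 + R_2 + R_3 = 39.6 Ω

39.6 Ω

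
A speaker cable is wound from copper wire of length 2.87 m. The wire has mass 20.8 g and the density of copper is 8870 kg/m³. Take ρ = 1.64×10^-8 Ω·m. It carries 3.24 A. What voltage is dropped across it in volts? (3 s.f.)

0.187 V

A = m/(density·L) = 0.0208/(8870×2.87) = 8.1707e-07 m²
R = ρL/A = (1.64×10^-8)(2.87)/(8.1707e-07) = 0.05761 Ω
V = IR = 3.24 × 0.05761 = 0.187 V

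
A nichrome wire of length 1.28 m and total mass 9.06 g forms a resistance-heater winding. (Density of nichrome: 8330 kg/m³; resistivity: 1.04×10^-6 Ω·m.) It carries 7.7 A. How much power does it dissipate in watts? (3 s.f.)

A = m/(density·L) = 0.00906/(8330×1.28) = 8.4971e-07 m²
R = ρL/A = (1.04×10^-6)(1.28)/(8.4971e-07) = 1.567 Ω
P = I²R = (7.7)² × 1.567 = 92.9 W

92.9 W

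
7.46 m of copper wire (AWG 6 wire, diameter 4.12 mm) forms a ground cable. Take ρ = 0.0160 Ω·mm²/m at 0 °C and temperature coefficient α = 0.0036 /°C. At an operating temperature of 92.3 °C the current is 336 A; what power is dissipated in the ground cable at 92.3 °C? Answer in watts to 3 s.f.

ρ = 0.0160 Ω·mm²/m = 1.60×10^-8 Ω·m
A = π(4.12/2 mm)² = π(2.0600e-03 m)² = 1.333e-05 m²
R₍0₎ = ρL/A = (1.60×10^-8)(7.46)/(1.333e-05) = 0.008953 Ω
R₍92.3₎ = R₍0₎(1 + αΔT) = 0.008953 × (1 + 0.0036×92.3) = 0.01193 Ω
P = I²R = (336)² × 0.01193 = 1350 W

1350 W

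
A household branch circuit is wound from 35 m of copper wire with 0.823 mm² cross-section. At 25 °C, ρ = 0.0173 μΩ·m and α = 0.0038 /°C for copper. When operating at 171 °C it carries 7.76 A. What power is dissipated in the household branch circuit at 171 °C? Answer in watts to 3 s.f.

ρ = 0.0173 μΩ·m = 1.73×10^-8 Ω·m
A = 0.823 mm² = 8.230e-07 m²
R₍25₎ = ρL/A = (1.73×10^-8)(35)/(8.230e-07) = 0.7357 Ω
R₍171₎ = R₍25₎(1 + αΔT) = 0.7357 × (1 + 0.0038×146) = 1.144 Ω
P = I²R = (7.76)² × 1.144 = 68.9 W

68.9 W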